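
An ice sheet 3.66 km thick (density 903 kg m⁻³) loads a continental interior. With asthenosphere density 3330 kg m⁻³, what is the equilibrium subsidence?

For local isostatic compensation: the ice load ρ_ice t is balanced by mantle displaced below, ρ_m s.
s = t ρ_ice / ρ_m = 3.66 km × 903/3330 = 0.992 km.

0.992 km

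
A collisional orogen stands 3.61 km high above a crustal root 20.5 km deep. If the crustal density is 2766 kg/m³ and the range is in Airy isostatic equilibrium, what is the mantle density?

Airy balance: ρ_c h = (ρ_m − ρ_c) r → ρ_m = ρ_c (1 + h/r).
ρ_m = 2766 × (1 + 3.61 km/20.5 km) = 3250 kg/m³.

3250 kg/m³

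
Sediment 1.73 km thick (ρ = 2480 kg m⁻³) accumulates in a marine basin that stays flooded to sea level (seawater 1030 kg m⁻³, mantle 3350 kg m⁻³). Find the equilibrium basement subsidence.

Submarine loading: the sediment displaces seawater, and the subsidence is in turn flooded, so s (ρ_m − ρ_w) = t (ρ_sed − ρ_w).
s = 1.73 km × (2480 − 1030) / (3350 − 1030) = 1.08 km.

1.08 km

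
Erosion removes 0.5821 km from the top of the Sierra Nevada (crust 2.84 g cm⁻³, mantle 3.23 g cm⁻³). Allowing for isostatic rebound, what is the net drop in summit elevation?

Rebound u = e ρ_c/ρ_m = 0.5821 km × 2.84/3.23 = 0.5118 km.
Net surface drop = e − u = 0.5821 km − 0.5118 km = e (ρ_m − ρ_c)/ρ_m = 0.0703 km.

0.0703 km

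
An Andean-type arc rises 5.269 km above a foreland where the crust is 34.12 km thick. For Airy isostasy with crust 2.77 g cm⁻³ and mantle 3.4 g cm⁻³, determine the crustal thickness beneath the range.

Root depth r = h ρ_c / (ρ_m − ρ_c) = 5.269 km × 2.77 / 0.63 = 23.17 km.
Total thickness = T + h + r = 34.12 km + 5.269 km + 23.17 km = 62.6 km.

62.6 km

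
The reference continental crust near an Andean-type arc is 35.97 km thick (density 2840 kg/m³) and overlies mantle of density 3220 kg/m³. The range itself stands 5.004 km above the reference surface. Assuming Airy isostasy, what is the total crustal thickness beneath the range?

78.4 km

Root depth r = h ρ_c / (ρ_m − ρ_c) = 5.004 km × 2840 / 380 = 37.4 km.
Total thickness = T + h + r = 35.97 km + 5.004 km + 37.4 km = 78.4 km.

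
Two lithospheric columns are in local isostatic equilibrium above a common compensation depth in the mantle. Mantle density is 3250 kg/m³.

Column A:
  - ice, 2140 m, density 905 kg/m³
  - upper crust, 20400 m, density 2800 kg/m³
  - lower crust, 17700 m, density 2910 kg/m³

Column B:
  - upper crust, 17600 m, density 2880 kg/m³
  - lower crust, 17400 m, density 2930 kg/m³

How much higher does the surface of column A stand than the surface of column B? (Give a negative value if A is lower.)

2500 m

For any compensation level in the mantle, the mantle terms cancel and isostasy reduces to e = (Σt_A − Σt_B) − (Σ(ρt)_A − Σ(ρt)_B) / ρ_m.
Σt_A = 40240 m; Σt_B = 35000 m; Σ(ρt)_A = 110563700; Σ(ρt)_B = 101670000 (in m·kg/m³).
e = (40240 − 35000) − (110563700 − 101670000) / 3250 = 2500 m.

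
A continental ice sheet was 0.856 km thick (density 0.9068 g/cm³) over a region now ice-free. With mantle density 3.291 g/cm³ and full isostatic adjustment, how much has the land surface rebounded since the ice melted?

0.236 km

Removing the load lets mantle flow back in; uplift u satisfies ρ_ice t = ρ_m u.
u = t ρ_ice/ρ_m = 0.856 km × 0.9068/3.291 = 0.236 km.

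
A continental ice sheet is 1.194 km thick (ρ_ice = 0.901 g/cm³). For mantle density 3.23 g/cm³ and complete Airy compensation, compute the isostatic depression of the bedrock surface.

In Airy isostatic equilibrium: the ice load ρ_ice t is balanced by mantle displaced below, ρ_m s.
s = t ρ_ice / ρ_m = 1.194 km × 0.901/3.23 = 0.333 km.

0.333 km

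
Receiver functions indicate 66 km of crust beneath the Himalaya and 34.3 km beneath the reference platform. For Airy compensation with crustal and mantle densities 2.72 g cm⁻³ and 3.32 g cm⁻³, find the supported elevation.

5.73 km

Excess crust Δ = 66 km − 34.3 km = 31.7 km, split between elevation h and root r with h + r = Δ.
Airy balance ρ_c h = (ρ_m − ρ_c) r gives r = h ρ_c/(ρ_m − ρ_c), so h (1 + ρ_c/(ρ_m − ρ_c)) = Δ, i.e. h = Δ (ρ_m − ρ_c)/ρ_m.
h = 31.7 km × 0.6/3.32 = 5.73 km.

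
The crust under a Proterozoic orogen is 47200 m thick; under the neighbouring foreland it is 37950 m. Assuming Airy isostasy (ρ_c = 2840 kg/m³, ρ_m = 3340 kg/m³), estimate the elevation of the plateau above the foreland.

Excess crust Δ = 47200 m − 37950 m = 9250 m, split between elevation h and root r with h + r = Δ.
Airy balance ρ_c h = (ρ_m − ρ_c) r gives r = h ρ_c/(ρ_m − ρ_c), so h (1 + ρ_c/(ρ_m − ρ_c)) = Δ, i.e. h = Δ (ρ_m − ρ_c)/ρ_m.
h = 9250 m × 500/3340 = 1380 m.

1380 m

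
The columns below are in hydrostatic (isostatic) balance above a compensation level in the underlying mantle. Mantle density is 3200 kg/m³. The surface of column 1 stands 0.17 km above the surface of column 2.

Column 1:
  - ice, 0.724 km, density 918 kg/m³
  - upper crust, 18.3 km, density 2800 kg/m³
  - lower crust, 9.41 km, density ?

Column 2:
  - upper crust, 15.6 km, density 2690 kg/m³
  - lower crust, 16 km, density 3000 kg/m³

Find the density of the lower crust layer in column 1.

2910 kg/m³

Take the compensation level at the base of the deeper column (depth z_c below the surface of column 1) and equate Σ ρ_i t_i down to z_c; mantle fills any gap and the z_c terms cancel.
Column 1: 0.724×918 + 18.3×2800 + 9.41×ρ + (z_c − 28.434)×3200
Column 2: 0.17×0 + 15.6×2690 + 16×3000 + (z_c − 0.17 − 31.6)×3200
The z_c×3200 term appears on both sides and cancels. Collect the known terms of each column as K = Σ(ρt)_known − 3200 × (depth of known layers): K_1 = 51904.632 − 3200×28.434 = −39084.168; K_2 = 89964 − 3200×(0.17 + 31.6) = −11700.
Balance: K_1 + 9.41×ρ = K_2, so ρ = (K_2 − K_1)/9.41 = 27384.2/9.41 = 2910 kg/m³.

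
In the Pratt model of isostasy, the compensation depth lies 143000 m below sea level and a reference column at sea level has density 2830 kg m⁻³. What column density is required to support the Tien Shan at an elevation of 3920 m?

Pratt balance: ρ_ref D = ρ (D + h).
ρ = ρ_ref D/(D + h) = 2830 × 143000 m/(143000 m + 3920 m) = 2750 kg m⁻³.

2750 kg m⁻³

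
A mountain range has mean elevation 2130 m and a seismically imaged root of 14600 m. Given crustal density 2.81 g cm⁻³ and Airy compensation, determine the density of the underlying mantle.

Airy balance: ρ_c h = (ρ_m − ρ_c) r → ρ_m = ρ_c (1 + h/r).
ρ_m = 2.81 × (1 + 2130 m/14600 m) = 3.22 g cm⁻³.

3.22 g cm⁻³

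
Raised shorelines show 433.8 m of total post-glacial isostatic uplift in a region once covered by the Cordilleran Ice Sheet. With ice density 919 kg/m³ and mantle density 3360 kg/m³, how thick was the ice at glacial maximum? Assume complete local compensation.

1590 m

u = t ρ_ice/ρ_m → t = u ρ_m/ρ_ice = 433.8 m × 3360/919 = 1590 m.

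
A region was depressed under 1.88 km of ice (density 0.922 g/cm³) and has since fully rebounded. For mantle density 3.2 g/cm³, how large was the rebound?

0.542 km

Removing the load lets mantle flow back in; uplift u satisfies ρ_ice t = ρ_m u.
u = t ρ_ice/ρ_m = 1.88 km × 0.922/3.2 = 0.542 km.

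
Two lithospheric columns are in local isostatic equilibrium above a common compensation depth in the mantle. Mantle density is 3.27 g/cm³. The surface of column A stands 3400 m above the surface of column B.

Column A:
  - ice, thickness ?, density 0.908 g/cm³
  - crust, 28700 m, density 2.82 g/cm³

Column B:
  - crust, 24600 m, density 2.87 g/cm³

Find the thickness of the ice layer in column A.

3410 m

Take the compensation level at the base of the deeper column (depth z_c below the surface of column A) and equate Σ ρ_i t_i down to z_c; mantle fills any gap and the z_c terms cancel.
Column A: x×0.908 + 28700×2.82 + (z_c − 28700 − x)×3.27
Column B: 3400×0 + 24600×2.87 + (z_c − 3400 − 24600)×3.27
The z_c×3.27 term appears on both sides and cancels. Collect the known terms of each column as K = Σ(ρt)_known − 3.27 × (depth of known layers): K_A = 80934 − 3.27×28700 = −12915; K_B = 70602 − 3.27×(3400 + 24600) = −20958.
Balance: K_A − x×(3.27 − 0.908) = K_B, so x = (K_A − K_B)/(3.27 − 0.908) = 8043/2.362 = 3410 m.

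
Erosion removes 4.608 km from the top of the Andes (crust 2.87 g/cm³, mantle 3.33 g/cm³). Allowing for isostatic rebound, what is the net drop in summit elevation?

0.637 km

Rebound u = e ρ_c/ρ_m = 4.608 km × 2.87/3.33 = 3.971 km.
Net surface drop = e − u = 4.608 km − 3.971 km = e (ρ_m − ρ_c)/ρ_m = 0.637 km.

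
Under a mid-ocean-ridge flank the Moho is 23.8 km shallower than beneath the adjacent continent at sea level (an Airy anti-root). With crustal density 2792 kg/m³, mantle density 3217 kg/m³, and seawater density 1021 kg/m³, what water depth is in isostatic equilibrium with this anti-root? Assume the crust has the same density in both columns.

5.71 km

Replacing a thickness d of crust by seawater at the top must be balanced by replacing crust with mantle at the base: d (ρ_c − ρ_w) = a (ρ_m − ρ_c).
d = a (ρ_m − ρ_c)/(ρ_c − ρ_w) = 23.8 km × 425/1771 = 5.71 km.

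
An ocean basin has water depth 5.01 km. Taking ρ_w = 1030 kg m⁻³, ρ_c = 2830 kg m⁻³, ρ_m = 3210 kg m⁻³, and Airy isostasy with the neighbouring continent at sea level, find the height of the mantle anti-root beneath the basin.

23.7 km

In Airy isostatic equilibrium: replacing crust with seawater at the top is compensated by replacing crust with mantle at the base: d (ρ_c − ρ_w) = a (ρ_m − ρ_c).
a = d (ρ_c − ρ_w)/(ρ_m − ρ_c) = 5.01 km × 1800/380 = 23.7 km.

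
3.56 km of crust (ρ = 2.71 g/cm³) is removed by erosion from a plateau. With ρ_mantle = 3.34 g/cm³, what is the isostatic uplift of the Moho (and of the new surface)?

Unloading: uplift u = e ρ_c/ρ_m = 3.56 km × 2.71/3.34 = 2.89 km.

2.89 km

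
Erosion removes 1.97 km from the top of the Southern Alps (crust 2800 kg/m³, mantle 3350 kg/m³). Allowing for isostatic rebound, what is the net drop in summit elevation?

0.323 km

Rebound u = e ρ_c/ρ_m = 1.97 km × 2800/3350 = 1.647 km.
Net surface drop = e − u = 1.97 km − 1.647 km = e (ρ_m − ρ_c)/ρ_m = 0.323 km.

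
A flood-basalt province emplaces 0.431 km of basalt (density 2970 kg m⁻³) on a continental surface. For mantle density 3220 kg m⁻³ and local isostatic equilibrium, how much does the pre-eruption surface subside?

Subaerial loading: s = t ρ_load / ρ_m.
s = 0.431 km × 2970/3220 = 0.398 km.

0.398 km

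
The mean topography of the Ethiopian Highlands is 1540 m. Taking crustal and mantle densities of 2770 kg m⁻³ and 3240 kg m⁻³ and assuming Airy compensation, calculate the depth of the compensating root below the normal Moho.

9080 m

By Archimedes' principle applied to the lithosphere: the weight of the topography is balanced by the buoyancy of the root, ρ_c h = (ρ_m − ρ_c) r.
r = h · ρ_c / (ρ_m − ρ_c) = 1540 m × 2770 / (3240 − 2770) = 9080 m.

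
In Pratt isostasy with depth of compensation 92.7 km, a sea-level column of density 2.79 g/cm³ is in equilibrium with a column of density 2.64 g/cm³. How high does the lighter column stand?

5.27 km

ρ_ref D = ρ (D + h) → h = D (ρ_ref − ρ)/ρ.
h = 92.7 km × (2.79 − 2.64)/2.64 = 5.27 km.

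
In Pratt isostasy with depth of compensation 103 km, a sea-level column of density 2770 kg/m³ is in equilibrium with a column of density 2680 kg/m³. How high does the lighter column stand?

ρ_ref D = ρ (D + h) → h = D (ρ_ref − ρ)/ρ.
h = 103 km × (2770 − 2680)/2680 = 3.46 km.

3.46 km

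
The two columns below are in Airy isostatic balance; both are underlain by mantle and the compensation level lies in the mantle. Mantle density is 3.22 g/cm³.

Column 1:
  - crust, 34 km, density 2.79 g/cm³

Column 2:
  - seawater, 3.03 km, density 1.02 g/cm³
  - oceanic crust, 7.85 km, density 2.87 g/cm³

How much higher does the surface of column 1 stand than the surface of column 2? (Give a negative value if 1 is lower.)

For any compensation level in the mantle, the mantle terms cancel and isostasy reduces to e = (Σt_1 − Σt_2) − (Σ(ρt)_1 − Σ(ρt)_2) / ρ_m.
Σt_1 = 34 km; Σt_2 = 10.88 km; Σ(ρt)_1 = 94.86; Σ(ρt)_2 = 25.6201 (in km·g/cm³).
e = (34 − 10.88) − (94.86 − 25.6201) / 3.22 = 1.62 km.

1.62 km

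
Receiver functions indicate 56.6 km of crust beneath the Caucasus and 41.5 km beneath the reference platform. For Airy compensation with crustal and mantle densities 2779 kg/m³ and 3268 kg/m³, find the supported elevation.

Excess crust Δ = 56.6 km − 41.5 km = 15.1 km, split between elevation h and root r with h + r = Δ.
Airy balance ρ_c h = (ρ_m − ρ_c) r gives r = h ρ_c/(ρ_m − ρ_c), so h (1 + ρ_c/(ρ_m − ρ_c)) = Δ, i.e. h = Δ (ρ_m − ρ_c)/ρ_m.
h = 15.1 km × 489/3268 = 2.26 km.

2.26 km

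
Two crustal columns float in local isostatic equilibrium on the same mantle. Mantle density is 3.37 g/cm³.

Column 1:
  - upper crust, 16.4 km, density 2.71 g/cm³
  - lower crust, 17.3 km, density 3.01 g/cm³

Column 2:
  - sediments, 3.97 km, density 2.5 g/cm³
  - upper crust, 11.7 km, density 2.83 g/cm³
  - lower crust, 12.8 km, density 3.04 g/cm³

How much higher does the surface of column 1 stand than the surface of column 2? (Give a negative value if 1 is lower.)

0.907 km

For any compensation level in the mantle, the mantle terms cancel and isostasy reduces to e = (Σt_1 − Σt_2) − (Σ(ρt)_1 − Σ(ρt)_2) / ρ_m.
Σt_1 = 33.7 km; Σt_2 = 28.47 km; Σ(ρt)_1 = 96.517; Σ(ρt)_2 = 81.948 (in km·g/cm³).
e = (33.7 − 28.47) − (96.517 − 81.948) / 3.37 = 0.907 km.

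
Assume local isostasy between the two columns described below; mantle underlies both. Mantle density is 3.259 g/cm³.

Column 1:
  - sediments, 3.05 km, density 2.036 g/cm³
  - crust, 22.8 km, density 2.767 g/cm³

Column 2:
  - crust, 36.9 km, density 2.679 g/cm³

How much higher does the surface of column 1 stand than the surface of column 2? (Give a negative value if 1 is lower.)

−1.98 km

For any compensation level in the mantle, the mantle terms cancel and isostasy reduces to e = (Σt_1 − Σt_2) − (Σ(ρt)_1 − Σ(ρt)_2) / ρ_m.
Σt_1 = 25.85 km; Σt_2 = 36.9 km; Σ(ρt)_1 = 69.2974; Σ(ρt)_2 = 98.8551 (in km·g/cm³).
e = (25.85 − 36.9) − (69.2974 − 98.8551) / 3.259 = −1.98 km.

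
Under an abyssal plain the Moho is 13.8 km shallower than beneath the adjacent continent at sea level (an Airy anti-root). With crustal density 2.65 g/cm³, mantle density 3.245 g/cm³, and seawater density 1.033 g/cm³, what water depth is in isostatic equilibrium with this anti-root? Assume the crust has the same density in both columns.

5.08 km

Replacing a thickness d of crust by seawater at the top must be balanced by replacing crust with mantle at the base: d (ρ_c − ρ_w) = a (ρ_m − ρ_c).
d = a (ρ_m − ρ_c)/(ρ_c − ρ_w) = 13.8 km × 0.595/1.617 = 5.08 km.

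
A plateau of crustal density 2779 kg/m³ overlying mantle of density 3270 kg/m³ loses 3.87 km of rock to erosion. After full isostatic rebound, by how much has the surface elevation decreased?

Rebound u = e ρ_c/ρ_m = 3.87 km × 2779/3270 = 3.289 km.
Net surface drop = e − u = 3.87 km − 3.289 km = e (ρ_m − ρ_c)/ρ_m = 0.581 km.

0.581 km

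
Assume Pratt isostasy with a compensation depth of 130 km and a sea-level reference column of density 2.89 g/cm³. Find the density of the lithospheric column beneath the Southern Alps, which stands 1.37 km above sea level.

2.86 g/cm³

Pratt balance: ρ_ref D = ρ (D + h).
ρ = ρ_ref D/(D + h) = 2.89 × 130 km/(130 km + 1.37 km) = 2.86 g/cm³.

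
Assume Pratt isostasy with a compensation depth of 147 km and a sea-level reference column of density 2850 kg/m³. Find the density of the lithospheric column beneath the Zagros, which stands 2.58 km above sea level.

2800 kg/m³

Pratt balance: ρ_ref D = ρ (D + h).
ρ = ρ_ref D/(D + h) = 2850 × 147 km/(147 km + 2.58 km) = 2800 kg/m³.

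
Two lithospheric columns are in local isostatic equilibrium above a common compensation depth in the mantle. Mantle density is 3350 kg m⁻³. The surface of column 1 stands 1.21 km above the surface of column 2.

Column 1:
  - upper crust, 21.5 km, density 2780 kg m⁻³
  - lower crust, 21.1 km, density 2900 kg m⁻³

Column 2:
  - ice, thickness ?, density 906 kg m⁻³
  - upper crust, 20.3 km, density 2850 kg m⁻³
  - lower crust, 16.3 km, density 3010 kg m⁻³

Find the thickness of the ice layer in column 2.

0.82 km

Take the compensation level at the base of the deeper column (depth z_c below the surface of column 1) and equate Σ ρ_i t_i down to z_c; mantle fills any gap and the z_c terms cancel.
Column 1: 21.5×2780 + 21.1×2900 + (z_c − 42.6)×3350
Column 2: 1.21×0 + x×906 + 20.3×2850 + 16.3×3010 + (z_c − 1.21 − 36.6 − x)×3350
The z_c×3350 term appears on both sides and cancels. Collect the known terms of each column as K = Σ(ρt)_known − 3350 × (depth of known layers): K_1 = 120960 − 3350×42.6 = −21750; K_2 = 106918 − 3350×(1.21 + 36.6) = −19745.5.
Balance: K_1 = K_2 − x×(3350 − 906), so x = (K_2 − K_1)/(3350 − 906) = 2004.5/2444 = 0.82 km.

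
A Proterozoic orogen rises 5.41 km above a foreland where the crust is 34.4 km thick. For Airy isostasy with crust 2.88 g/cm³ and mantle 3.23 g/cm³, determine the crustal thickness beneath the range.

84.3 km

Root depth r = h ρ_c / (ρ_m − ρ_c) = 5.41 km × 2.88 / 0.35 = 44.52 km.
Total thickness = T + h + r = 34.4 km + 5.41 km + 44.52 km = 84.3 km.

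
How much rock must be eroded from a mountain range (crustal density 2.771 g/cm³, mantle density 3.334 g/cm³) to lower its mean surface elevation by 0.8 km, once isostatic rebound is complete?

4.74 km

Net drop Δ = e − u = e − e ρ_c/ρ_m = e (ρ_m − ρ_c)/ρ_m.
e = Δ ρ_m/(ρ_m − ρ_c) = 0.8 km × 3.334/0.563 = 4.74 km.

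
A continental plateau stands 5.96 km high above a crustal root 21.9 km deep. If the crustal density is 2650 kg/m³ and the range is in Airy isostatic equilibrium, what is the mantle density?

Airy balance: ρ_c h = (ρ_m − ρ_c) r → ρ_m = ρ_c (1 + h/r).
ρ_m = 2650 × (1 + 5.96 km/21.9 km) = 3370 kg/m³.

3370 kg/m³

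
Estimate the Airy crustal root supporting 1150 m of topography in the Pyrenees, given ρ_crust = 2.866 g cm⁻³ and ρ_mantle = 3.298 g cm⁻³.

For local isostatic compensation: the weight of the topography is balanced by the buoyancy of the root, ρ_c h = (ρ_m − ρ_c) r.
r = h · ρ_c / (ρ_m − ρ_c) = 1150 m × 2.866 / (3.298 − 2.866) = 7630 m.

7630 m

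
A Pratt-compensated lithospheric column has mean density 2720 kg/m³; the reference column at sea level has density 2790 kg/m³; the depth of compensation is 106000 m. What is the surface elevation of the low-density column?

ρ_ref D = ρ (D + h) → h = D (ρ_ref − ρ)/ρ.
h = 106000 m × (2790 − 2720)/2720 = 2730 m.

2730 m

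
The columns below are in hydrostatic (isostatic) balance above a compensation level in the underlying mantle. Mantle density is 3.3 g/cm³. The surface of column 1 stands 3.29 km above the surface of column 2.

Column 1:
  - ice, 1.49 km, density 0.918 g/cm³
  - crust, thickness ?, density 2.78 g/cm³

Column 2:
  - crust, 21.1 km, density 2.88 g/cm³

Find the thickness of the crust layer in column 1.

Take the compensation level at the base of the deeper column (depth z_c below the surface of column 1) and equate Σ ρ_i t_i down to z_c; mantle fills any gap and the z_c terms cancel.
Column 1: 1.49×0.918 + x×2.78 + (z_c − 1.49 − x)×3.3
Column 2: 3.29×0 + 21.1×2.88 + (z_c − 3.29 − 21.1)×3.3
The z_c×3.3 term appears on both sides and cancels. Collect the known terms of each column as K = Σ(ρt)_known − 3.3 × (depth of known layers): K_1 = 1.36782 − 3.3×1.49 = −3.54918; K_2 = 60.768 − 3.3×(3.29 + 21.1) = −19.719.
Balance: K_1 − x×(3.3 − 2.78) = K_2, so x = (K_1 − K_2)/(3.3 − 2.78) = 16.1698/0.52 = 31.1 km.

31.1 km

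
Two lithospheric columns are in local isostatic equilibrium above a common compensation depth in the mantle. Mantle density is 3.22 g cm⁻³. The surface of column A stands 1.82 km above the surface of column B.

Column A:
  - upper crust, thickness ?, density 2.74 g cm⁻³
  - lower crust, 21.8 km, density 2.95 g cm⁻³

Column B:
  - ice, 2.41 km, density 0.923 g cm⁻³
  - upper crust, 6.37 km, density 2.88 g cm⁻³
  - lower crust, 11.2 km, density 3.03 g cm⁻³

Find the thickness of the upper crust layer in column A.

20.4 km

Take the compensation level at the base of the deeper column (depth z_c below the surface of column A) and equate Σ ρ_i t_i down to z_c; mantle fills any gap and the z_c terms cancel.
Column A: x×2.74 + 21.8×2.95 + (z_c − 21.8 − x)×3.22
Column B: 1.82×0 + 2.41×0.923 + 6.37×2.88 + 11.2×3.03 + (z_c − 1.82 − 19.98)×3.22
The z_c×3.22 term appears on both sides and cancels. Collect the known terms of each column as K = Σ(ρt)_known − 3.22 × (depth of known layers): K_A = 64.31 − 3.22×21.8 = −5.886; K_B = 54.50603 − 3.22×(1.82 + 19.98) = −15.68997.
Balance: K_A − x×(3.22 − 2.74) = K_B, so x = (K_A − K_B)/(3.22 − 2.74) = 9.80397/0.48 = 20.4 km.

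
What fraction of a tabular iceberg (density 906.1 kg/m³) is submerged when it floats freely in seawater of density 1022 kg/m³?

88.7%

Submerged fraction = ρ_obj/ρ_fluid = 906.1/1022 = 88.7%.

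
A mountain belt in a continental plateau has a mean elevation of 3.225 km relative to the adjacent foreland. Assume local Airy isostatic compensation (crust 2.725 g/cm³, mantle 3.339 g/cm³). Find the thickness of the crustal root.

14.3 km

In Airy isostatic equilibrium: the weight of the topography is balanced by the buoyancy of the root, ρ_c h = (ρ_m − ρ_c) r.
r = h · ρ_c / (ρ_m − ρ_c) = 3.225 km × 2.725 / (3.339 − 2.725) = 14.3 km.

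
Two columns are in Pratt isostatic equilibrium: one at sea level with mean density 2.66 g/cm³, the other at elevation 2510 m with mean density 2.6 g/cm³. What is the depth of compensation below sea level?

ρ_ref D = ρ (D + h) → D (ρ_ref − ρ) = ρ h.
D = ρ h/(ρ_ref − ρ) = 2.6 × 2510 m/(2.66 − 2.6) = 109000 m.

109000 m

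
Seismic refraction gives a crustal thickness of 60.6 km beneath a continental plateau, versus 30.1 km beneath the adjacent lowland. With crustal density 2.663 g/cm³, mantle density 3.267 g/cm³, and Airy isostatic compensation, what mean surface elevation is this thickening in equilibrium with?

Excess crust Δ = 60.6 km − 30.1 km = 30.5 km, split between elevation h and root r with h + r = Δ.
Airy balance ρ_c h = (ρ_m − ρ_c) r gives r = h ρ_c/(ρ_m − ρ_c), so h (1 + ρ_c/(ρ_m − ρ_c)) = Δ, i.e. h = Δ (ρ_m − ρ_c)/ρ_m.
h = 30.5 km × 0.604/3.267 = 5.64 km.

5.64 km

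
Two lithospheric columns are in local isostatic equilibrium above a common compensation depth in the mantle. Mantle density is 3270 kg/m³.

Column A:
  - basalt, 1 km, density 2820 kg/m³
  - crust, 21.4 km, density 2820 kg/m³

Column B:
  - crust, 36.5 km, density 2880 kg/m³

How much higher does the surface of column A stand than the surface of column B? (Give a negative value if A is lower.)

For any compensation level in the mantle, the mantle terms cancel and isostasy reduces to e = (Σt_A − Σt_B) − (Σ(ρt)_A − Σ(ρt)_B) / ρ_m.
Σt_A = 22.4 km; Σt_B = 36.5 km; Σ(ρt)_A = 63168; Σ(ρt)_B = 105120 (in km·kg/m³).
e = (22.4 − 36.5) − (63168 − 105120) / 3270 = −1.27 km.

−1.27 km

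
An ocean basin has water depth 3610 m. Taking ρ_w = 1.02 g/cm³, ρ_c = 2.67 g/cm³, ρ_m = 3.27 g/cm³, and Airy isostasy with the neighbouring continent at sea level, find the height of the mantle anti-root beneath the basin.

By Archimedes' principle applied to the lithosphere: replacing crust with seawater at the top is compensated by replacing crust with mantle at the base: d (ρ_c − ρ_w) = a (ρ_m − ρ_c).
a = d (ρ_c − ρ_w)/(ρ_m − ρ_c) = 3610 m × 1.65/0.6 = 9930 m.

9930 m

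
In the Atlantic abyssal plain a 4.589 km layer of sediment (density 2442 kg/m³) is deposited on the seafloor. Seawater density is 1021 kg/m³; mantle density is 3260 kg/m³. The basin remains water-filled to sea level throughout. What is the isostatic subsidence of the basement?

Submarine loading: the sediment displaces seawater, and the subsidence is in turn flooded, so s (ρ_m − ρ_w) = t (ρ_sed − ρ_w).
s = 4.589 km × (2442 − 1021) / (3260 − 1021) = 2.91 km.

2.91 km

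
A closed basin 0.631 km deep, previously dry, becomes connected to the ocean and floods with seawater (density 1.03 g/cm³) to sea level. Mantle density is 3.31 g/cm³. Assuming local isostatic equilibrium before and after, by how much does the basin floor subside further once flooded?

0.285 km

After flooding the water column is d + s deep. Its weight must equal the weight of mantle displaced by the extra subsidence s: (d + s) ρ_w = s ρ_m.
s = d ρ_w / (ρ_m − ρ_w) = 0.631 km × 1.03/(3.31 − 1.03) = 0.285 km.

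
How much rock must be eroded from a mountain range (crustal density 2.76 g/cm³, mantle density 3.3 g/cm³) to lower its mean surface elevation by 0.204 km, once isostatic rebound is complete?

Net drop Δ = e − u = e − e ρ_c/ρ_m = e (ρ_m − ρ_c)/ρ_m.
e = Δ ρ_m/(ρ_m − ρ_c) = 0.204 km × 3.3/0.54 = 1.25 km.

1.25 km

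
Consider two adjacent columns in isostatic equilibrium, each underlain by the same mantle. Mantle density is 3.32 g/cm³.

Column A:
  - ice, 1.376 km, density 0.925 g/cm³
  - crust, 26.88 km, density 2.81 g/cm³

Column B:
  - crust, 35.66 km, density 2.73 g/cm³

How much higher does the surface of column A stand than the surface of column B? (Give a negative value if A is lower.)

−1.22 km

For any compensation level in the mantle, the mantle terms cancel and isostasy reduces to e = (Σt_A − Σt_B) − (Σ(ρt)_A − Σ(ρt)_B) / ρ_m.
Σt_A = 28.256 km; Σt_B = 35.66 km; Σ(ρt)_A = 76.8056; Σ(ρt)_B = 97.3518 (in km·g/cm³).
e = (28.256 − 35.66) − (76.8056 − 97.3518) / 3.32 = −1.22 km.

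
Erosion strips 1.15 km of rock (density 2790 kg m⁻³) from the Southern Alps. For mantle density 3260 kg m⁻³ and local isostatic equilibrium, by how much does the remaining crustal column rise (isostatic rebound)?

0.984 km

Unloading: uplift u = e ρ_c/ρ_m = 1.15 km × 2790/3260 = 0.984 km.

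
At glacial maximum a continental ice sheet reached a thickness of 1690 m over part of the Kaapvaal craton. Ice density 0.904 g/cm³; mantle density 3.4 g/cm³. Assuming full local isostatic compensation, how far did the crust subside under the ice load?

Balancing pressure at the compensation depth: the ice load ρ_ice t is balanced by mantle displaced below, ρ_m s.
s = t ρ_ice / ρ_m = 1690 m × 0.904/3.4 = 449 m.

449 m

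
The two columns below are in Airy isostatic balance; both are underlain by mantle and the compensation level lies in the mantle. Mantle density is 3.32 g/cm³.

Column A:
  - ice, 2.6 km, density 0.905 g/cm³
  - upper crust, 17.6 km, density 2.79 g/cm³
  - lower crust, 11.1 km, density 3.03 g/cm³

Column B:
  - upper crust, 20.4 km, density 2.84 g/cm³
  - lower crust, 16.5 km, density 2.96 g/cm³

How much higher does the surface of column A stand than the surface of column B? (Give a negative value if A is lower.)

0.932 km

For any compensation level in the mantle, the mantle terms cancel and isostasy reduces to e = (Σt_A − Σt_B) − (Σ(ρt)_A − Σ(ρt)_B) / ρ_m.
Σt_A = 31.3 km; Σt_B = 36.9 km; Σ(ρt)_A = 85.09; Σ(ρt)_B = 106.776 (in km·g/cm³).
e = (31.3 − 36.9) − (85.09 − 106.776) / 3.32 = 0.932 km.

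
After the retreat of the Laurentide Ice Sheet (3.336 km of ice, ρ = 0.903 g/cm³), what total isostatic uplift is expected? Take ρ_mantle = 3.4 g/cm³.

0.886 km

Removing the load lets mantle flow back in; uplift u satisfies ρ_ice t = ρ_m u.
u = t ρ_ice/ρ_m = 3.336 km × 0.903/3.4 = 0.886 km.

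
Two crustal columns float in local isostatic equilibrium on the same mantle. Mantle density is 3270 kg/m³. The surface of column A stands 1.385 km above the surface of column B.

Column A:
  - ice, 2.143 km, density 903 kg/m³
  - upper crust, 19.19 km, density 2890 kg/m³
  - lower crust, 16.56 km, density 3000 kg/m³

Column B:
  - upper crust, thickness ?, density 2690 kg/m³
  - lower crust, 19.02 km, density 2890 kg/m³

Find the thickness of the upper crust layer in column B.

Take the compensation level at the base of the deeper column (depth z_c below the surface of column A) and equate Σ ρ_i t_i down to z_c; mantle fills any gap and the z_c terms cancel.
Column A: 2.143×903 + 19.19×2890 + 16.56×3000 + (z_c − 37.893)×3270
Column B: 1.385×0 + x×2690 + 19.02×2890 + (z_c − 1.385 − 19.02 − x)×3270
The z_c×3270 term appears on both sides and cancels. Collect the known terms of each column as K = Σ(ρt)_known − 3270 × (depth of known layers): K_A = 107074.229 − 3270×37.893 = −16835.881; K_B = 54967.8 − 3270×(1.385 + 19.02) = −11756.55.
Balance: K_A = K_B − x×(3270 − 2690), so x = (K_B − K_A)/(3270 − 2690) = 5079.33/580 = 8.76 km.

8.76 km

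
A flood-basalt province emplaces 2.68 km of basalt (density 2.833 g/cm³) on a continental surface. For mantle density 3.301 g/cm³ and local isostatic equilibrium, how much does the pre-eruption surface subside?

Subaerial loading: s = t ρ_load / ρ_m.
s = 2.68 km × 2.833/3.301 = 2.3 km.

2.3 km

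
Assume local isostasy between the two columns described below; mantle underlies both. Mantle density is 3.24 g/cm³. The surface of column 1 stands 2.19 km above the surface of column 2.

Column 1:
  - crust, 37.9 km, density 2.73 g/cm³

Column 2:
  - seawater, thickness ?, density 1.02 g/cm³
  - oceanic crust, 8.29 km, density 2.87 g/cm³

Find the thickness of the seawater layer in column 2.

Take the compensation level at the base of the deeper column (depth z_c below the surface of column 1) and equate Σ ρ_i t_i down to z_c; mantle fills any gap and the z_c terms cancel.
Column 1: 37.9×2.73 + (z_c − 37.9)×3.24
Column 2: 2.19×0 + x×1.02 + 8.29×2.87 + (z_c − 2.19 − 8.29 − x)×3.24
The z_c×3.24 term appears on both sides and cancels. Collect the known terms of each column as K = Σ(ρt)_known − 3.24 × (depth of known layers): K_1 = 103.467 − 3.24×37.9 = −19.329; K_2 = 23.7923 − 3.24×(2.19 + 8.29) = −10.1629.
Balance: K_1 = K_2 − x×(3.24 − 1.02), so x = (K_2 − K_1)/(3.24 − 1.02) = 9.1661/2.22 = 4.13 km.

4.13 km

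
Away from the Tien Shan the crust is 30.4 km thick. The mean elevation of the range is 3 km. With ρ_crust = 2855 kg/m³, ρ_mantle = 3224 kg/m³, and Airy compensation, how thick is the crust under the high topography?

56.6 km

Root depth r = h ρ_c / (ρ_m − ρ_c) = 3 km × 2855 / 369 = 23.21 km.
Total thickness = T + h + r = 30.4 km + 3 km + 23.21 km = 56.6 km.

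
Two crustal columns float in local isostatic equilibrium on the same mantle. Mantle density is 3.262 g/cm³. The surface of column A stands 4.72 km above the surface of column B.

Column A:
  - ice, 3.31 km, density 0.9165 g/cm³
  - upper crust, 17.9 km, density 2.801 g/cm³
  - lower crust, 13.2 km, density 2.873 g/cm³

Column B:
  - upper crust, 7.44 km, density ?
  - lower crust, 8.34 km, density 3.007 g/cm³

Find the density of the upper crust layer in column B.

2.77 g/cm³

Take the compensation level at the base of the deeper column (depth z_c below the surface of column A) and equate Σ ρ_i t_i down to z_c; mantle fills any gap and the z_c terms cancel.
Column A: 3.31×0.9165 + 17.9×2.801 + 13.2×2.873 + (z_c − 34.41)×3.262
Column B: 4.72×0 + 7.44×ρ + 8.34×3.007 + (z_c − 4.72 − 15.78)×3.262
The z_c×3.262 term appears on both sides and cancels. Collect the known terms of each column as K = Σ(ρt)_known − 3.262 × (depth of known layers): K_A = 91.095115 − 3.262×34.41 = −21.150305; K_B = 25.07838 − 3.262×(4.72 + 15.78) = −41.79262.
Balance: K_A = K_B + 7.44×ρ, so ρ = (K_A − K_B)/7.44 = 20.6423/7.44 = 2.77 g/cm³.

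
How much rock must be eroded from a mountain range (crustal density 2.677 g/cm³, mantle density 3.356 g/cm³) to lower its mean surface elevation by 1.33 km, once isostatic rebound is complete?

Net drop Δ = e − u = e − e ρ_c/ρ_m = e (ρ_m − ρ_c)/ρ_m.
e = Δ ρ_m/(ρ_m − ρ_c) = 1.33 km × 3.356/0.679 = 6.57 km.

6.57 km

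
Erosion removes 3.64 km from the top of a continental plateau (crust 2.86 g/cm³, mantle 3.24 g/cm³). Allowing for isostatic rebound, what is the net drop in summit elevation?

Rebound u = e ρ_c/ρ_m = 3.64 km × 2.86/3.24 = 3.213 km.
Net surface drop = e − u = 3.64 km − 3.213 km = e (ρ_m − ρ_c)/ρ_m = 0.427 km.

0.427 km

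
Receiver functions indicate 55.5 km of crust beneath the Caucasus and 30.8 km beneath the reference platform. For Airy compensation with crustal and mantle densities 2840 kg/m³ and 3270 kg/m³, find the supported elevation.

Excess crust Δ = 55.5 km − 30.8 km = 24.7 km, split between elevation h and root r with h + r = Δ.
Airy balance ρ_c h = (ρ_m − ρ_c) r gives r = h ρ_c/(ρ_m − ρ_c), so h (1 + ρ_c/(ρ_m − ρ_c)) = Δ, i.e. h = Δ (ρ_m − ρ_c)/ρ_m.
h = 24.7 km × 430/3270 = 3.25 km.

3.25 km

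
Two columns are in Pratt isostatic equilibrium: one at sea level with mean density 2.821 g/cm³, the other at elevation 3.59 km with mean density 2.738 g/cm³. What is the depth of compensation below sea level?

118 km

ρ_ref D = ρ (D + h) → D (ρ_ref − ρ) = ρ h.
D = ρ h/(ρ_ref − ρ) = 2.738 × 3.59 km/(2.821 − 2.738) = 118 km.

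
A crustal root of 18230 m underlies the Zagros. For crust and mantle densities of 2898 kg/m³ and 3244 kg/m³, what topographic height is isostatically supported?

Balancing pressure at the compensation depth: ρ_c h = (ρ_m − ρ_c) r.
h = r (ρ_m − ρ_c) / ρ_c = 18230 m × (3244 − 2898) / 2898 = 2180 m.

2180 m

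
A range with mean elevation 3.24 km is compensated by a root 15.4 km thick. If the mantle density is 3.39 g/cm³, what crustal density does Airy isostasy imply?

ρ_c h = (ρ_m − ρ_c) r → ρ_c (h + r) = ρ_m r → ρ_c = ρ_m r / (h + r).
ρ_c = 3.39 × 15.4 km / (3.24 km + 15.4 km) = 2.8 g/cm³.

2.8 g/cm³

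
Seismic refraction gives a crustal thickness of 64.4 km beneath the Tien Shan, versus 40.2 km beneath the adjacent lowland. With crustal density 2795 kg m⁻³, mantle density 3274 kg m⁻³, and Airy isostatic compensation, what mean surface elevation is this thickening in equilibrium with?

3.54 km

Excess crust Δ = 64.4 km − 40.2 km = 24.2 km, split between elevation h and root r with h + r = Δ.
Airy balance ρ_c h = (ρ_m − ρ_c) r gives r = h ρ_c/(ρ_m − ρ_c), so h (1 + ρ_c/(ρ_m − ρ_c)) = Δ, i.e. h = Δ (ρ_m − ρ_c)/ρ_m.
h = 24.2 km × 479/3274 = 3.54 km.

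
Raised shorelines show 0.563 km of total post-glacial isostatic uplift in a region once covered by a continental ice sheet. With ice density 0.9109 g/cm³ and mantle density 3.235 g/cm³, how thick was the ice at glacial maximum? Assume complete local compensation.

u = t ρ_ice/ρ_m → t = u ρ_m/ρ_ice = 0.563 km × 3.235/0.9109 = 2 km.

2 km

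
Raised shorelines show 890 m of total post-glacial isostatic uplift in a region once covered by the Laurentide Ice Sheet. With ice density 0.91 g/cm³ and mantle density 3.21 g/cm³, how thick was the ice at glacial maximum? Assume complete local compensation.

u = t ρ_ice/ρ_m → t = u ρ_m/ρ_ice = 890 m × 3.21/0.91 = 3140 m.

3140 m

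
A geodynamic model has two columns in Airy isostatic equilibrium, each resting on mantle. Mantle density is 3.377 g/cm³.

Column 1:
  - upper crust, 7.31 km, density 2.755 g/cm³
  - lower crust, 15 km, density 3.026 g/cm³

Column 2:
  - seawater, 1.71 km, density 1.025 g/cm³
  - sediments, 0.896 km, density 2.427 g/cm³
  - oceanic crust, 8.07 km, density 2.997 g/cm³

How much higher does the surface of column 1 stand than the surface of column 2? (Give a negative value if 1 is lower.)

0.554 km

For any compensation level in the mantle, the mantle terms cancel and isostasy reduces to e = (Σt_1 − Σt_2) − (Σ(ρt)_1 − Σ(ρt)_2) / ρ_m.
Σt_1 = 22.31 km; Σt_2 = 10.676 km; Σ(ρt)_1 = 65.52905; Σ(ρt)_2 = 28.113132 (in km·g/cm³).
e = (22.31 − 10.676) − (65.52905 − 28.113132) / 3.377 = 0.554 km.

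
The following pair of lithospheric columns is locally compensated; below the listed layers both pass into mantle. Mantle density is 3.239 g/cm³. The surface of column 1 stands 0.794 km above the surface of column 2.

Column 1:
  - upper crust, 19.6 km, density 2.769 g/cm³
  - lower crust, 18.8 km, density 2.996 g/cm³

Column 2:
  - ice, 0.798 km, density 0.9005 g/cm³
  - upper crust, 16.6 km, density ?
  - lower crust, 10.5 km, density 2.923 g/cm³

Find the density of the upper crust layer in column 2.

2.88 g/cm³

Take the compensation level at the base of the deeper column (depth z_c below the surface of column 1) and equate Σ ρ_i t_i down to z_c; mantle fills any gap and the z_c terms cancel.
Column 1: 19.6×2.769 + 18.8×2.996 + (z_c − 38.4)×3.239
Column 2: 0.794×0 + 0.798×0.9005 + 16.6×ρ + 10.5×2.923 + (z_c − 0.794 − 27.898)×3.239
The z_c×3.239 term appears on both sides and cancels. Collect the known terms of each column as K = Σ(ρt)_known − 3.239 × (depth of known layers): K_1 = 110.5972 − 3.239×38.4 = −13.7804; K_2 = 31.410099 − 3.239×(0.794 + 27.898) = −61.523289.
Balance: K_1 = K_2 + 16.6×ρ, so ρ = (K_1 − K_2)/16.6 = 47.7429/16.6 = 2.88 g/cm³.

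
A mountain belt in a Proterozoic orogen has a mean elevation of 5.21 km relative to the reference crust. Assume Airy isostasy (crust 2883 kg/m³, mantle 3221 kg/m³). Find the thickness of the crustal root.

44.4 km

Balancing pressure at the compensation depth: the weight of the topography is balanced by the buoyancy of the root, ρ_c h = (ρ_m − ρ_c) r.
r = h · ρ_c / (ρ_m − ρ_c) = 5.21 km × 2883 / (3221 − 2883) = 44.4 km.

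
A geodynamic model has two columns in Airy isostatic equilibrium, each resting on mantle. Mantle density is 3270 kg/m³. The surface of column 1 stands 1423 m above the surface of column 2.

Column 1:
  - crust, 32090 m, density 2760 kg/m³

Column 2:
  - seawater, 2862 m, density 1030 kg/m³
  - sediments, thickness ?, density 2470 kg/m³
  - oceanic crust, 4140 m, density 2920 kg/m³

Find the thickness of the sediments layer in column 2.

Take the compensation level at the base of the deeper column (depth z_c below the surface of column 1) and equate Σ ρ_i t_i down to z_c; mantle fills any gap and the z_c terms cancel.
Column 1: 32090×2760 + (z_c − 32090)×3270
Column 2: 1423×0 + 2862×1030 + x×2470 + 4140×2920 + (z_c − 1423 − 7002 − x)×3270
The z_c×3270 term appears on both sides and cancels. Collect the known terms of each column as K = Σ(ρt)_known − 3270 × (depth of known layers): K_1 = 88568400 − 3270×32090 = −16365900; K_2 = 15036660 − 3270×(1423 + 7002) = −12513090.
Balance: K_1 = K_2 − x×(3270 − 2470), so x = (K_2 − K_1)/(3270 − 2470) = 3852810/800 = 4820 m.

4820 m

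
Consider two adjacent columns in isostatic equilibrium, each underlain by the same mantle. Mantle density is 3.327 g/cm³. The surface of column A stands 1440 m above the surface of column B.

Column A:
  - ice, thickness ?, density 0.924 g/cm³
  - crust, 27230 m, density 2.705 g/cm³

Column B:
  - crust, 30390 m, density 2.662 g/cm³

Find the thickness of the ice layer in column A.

3360 m

Take the compensation level at the base of the deeper column (depth z_c below the surface of column A) and equate Σ ρ_i t_i down to z_c; mantle fills any gap and the z_c terms cancel.
Column A: x×0.924 + 27230×2.705 + (z_c − 27230 − x)×3.327
Column B: 1440×0 + 30390×2.662 + (z_c − 1440 − 30390)×3.327
The z_c×3.327 term appears on both sides and cancels. Collect the known terms of each column as K = Σ(ρt)_known − 3.327 × (depth of known layers): K_A = 73657.15 − 3.327×27230 = −16937.06; K_B = 80898.18 − 3.327×(1440 + 30390) = −25000.23.
Balance: K_A − x×(3.327 − 0.924) = K_B, so x = (K_A − K_B)/(3.327 − 0.924) = 8063.17/2.403 = 3360 m.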